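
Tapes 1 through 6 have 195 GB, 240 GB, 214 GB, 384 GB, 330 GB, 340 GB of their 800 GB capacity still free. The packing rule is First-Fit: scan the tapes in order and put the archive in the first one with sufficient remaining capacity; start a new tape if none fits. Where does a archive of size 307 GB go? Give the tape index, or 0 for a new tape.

4

Tapes with room: tape 4 (384 GB), tape 5 (330 GB), tape 6 (340 GB).
The first with room is tape 4.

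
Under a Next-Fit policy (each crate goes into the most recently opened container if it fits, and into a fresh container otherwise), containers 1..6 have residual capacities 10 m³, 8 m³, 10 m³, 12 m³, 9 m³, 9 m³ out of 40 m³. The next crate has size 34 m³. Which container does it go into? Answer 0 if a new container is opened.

Next-Fit only looks at container 6, which has 9 m³ free.
34 m³ does not fit, so a new container is opened.

0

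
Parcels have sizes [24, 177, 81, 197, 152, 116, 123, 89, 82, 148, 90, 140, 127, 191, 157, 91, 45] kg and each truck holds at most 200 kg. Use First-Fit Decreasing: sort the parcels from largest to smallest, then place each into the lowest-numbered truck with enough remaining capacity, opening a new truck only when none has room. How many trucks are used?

12

Sorted descending: 197, 191, 177, 157, 152, 148, 140, 127, 123, 116, 91, 90, 89, 82, 81, 45, 24.
197 kg → truck 1 (remaining 3 kg)
191 kg → truck 2 (remaining 9 kg)
177 kg → truck 3 (remaining 23 kg)
157 kg → truck 4 (remaining 43 kg)
152 kg → truck 5 (remaining 48 kg)
148 kg → truck 6 (remaining 52 kg)
140 kg → truck 7 (remaining 60 kg)
127 kg → truck 8 (remaining 73 kg)
123 kg → truck 9 (remaining 77 kg)
116 kg → truck 10 (remaining 84 kg)
91 kg → truck 11 (remaining 109 kg)
90 kg → truck 11 (remaining 19 kg)
89 kg → truck 12 (remaining 111 kg)
82 kg → truck 10 (remaining 2 kg)
81 kg → truck 12 (remaining 30 kg)
45 kg → truck 5 (remaining 3 kg)
24 kg → truck 4 (remaining 19 kg)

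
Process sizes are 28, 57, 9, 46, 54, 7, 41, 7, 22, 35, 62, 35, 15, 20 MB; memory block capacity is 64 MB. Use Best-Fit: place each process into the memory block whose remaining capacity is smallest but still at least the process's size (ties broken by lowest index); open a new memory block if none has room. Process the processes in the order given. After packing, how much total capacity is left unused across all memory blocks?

memory block 1: place 28 MB, 36 MB left
memory block 2: place 57 MB, 7 MB left
memory block 1: place 9 MB, 27 MB left
memory block 3: place 46 MB, 18 MB left
memory block 4: place 54 MB, 10 MB left
memory block 2: place 7 MB, 0 MB left
memory block 5: place 41 MB, 23 MB left
memory block 4: place 7 MB, 3 MB left
memory block 5: place 22 MB, 1 MB left
memory block 6: place 35 MB, 29 MB left
memory block 7: place 62 MB, 2 MB left
memory block 8: place 35 MB, 29 MB left
memory block 3: place 15 MB, 3 MB left
memory block 1: place 20 MB, 7 MB left
8 memory blocks × 64 MB = 512 MB; used 438 MB; unused 74 MB.

74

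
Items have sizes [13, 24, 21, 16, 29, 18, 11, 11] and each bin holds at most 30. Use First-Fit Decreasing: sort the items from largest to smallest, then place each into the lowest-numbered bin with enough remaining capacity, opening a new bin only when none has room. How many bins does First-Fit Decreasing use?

6

Sorted descending: 29, 24, 21, 18, 16, 13, 11, 11.
bin 1: place 29, 1 left
bin 2: place 24, 6 left
bin 3: place 21, 9 left
bin 4: place 18, 12 left
bin 5: place 16, 14 left
bin 5: place 13, 1 left
bin 4: place 11, 1 left
bin 6: place 11, 19 left
Final bins: [29] [24] [21] [18,11] [16,13] [11].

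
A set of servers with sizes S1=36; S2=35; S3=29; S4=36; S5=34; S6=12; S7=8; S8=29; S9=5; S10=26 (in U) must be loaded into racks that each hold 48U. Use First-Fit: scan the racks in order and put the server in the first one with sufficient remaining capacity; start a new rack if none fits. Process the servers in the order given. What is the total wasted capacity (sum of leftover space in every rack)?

Put S1 (36U) in rack 1; 12U remain.
Put S2 (35U) in rack 2; 13U remain.
Put S3 (29U) in rack 3; 19U remain.
Put S4 (36U) in rack 4; 12U remain.
Put S5 (34U) in rack 5; 14U remain.
Put S6 (12U) in rack 1; 0U remain.
Put S7 (8U) in rack 2; 5U remain.
Put S8 (29U) in rack 6; 19U remain.
Put S9 (5U) in rack 2; 0U remain.
Put S10 (26U) in rack 7; 22U remain.
7 racks × 48U = 336U; used 250U; unused 86U.

86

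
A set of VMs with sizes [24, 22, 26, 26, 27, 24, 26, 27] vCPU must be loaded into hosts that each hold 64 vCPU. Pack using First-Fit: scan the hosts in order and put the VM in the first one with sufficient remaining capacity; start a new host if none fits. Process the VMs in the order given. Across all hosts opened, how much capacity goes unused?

54

host 1: place 24 vCPU, 40 vCPU left
host 1: place 22 vCPU, 18 vCPU left
host 2: place 26 vCPU, 38 vCPU left
host 2: place 26 vCPU, 12 vCPU left
host 3: place 27 vCPU, 37 vCPU left
host 3: place 24 vCPU, 13 vCPU left
host 4: place 26 vCPU, 38 vCPU left
host 4: place 27 vCPU, 11 vCPU left
4 hosts × 64 vCPU = 256 vCPU; used 202 vCPU; unused 54 vCPU.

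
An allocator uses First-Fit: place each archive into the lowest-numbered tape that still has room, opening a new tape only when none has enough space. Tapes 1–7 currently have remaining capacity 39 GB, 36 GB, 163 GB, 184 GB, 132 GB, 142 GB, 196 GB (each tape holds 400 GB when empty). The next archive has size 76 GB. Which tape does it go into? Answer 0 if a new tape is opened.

3

Tapes with room: tape 3 (163 GB), tape 4 (184 GB), tape 5 (132 GB), tape 6 (142 GB), tape 7 (196 GB).
The first with room is tape 3.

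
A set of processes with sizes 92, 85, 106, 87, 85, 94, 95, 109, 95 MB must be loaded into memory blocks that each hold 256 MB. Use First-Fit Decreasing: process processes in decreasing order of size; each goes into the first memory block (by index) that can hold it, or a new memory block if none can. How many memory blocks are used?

Sorted descending: 109, 106, 95, 95, 94, 92, 87, 85, 85.
Put 109 MB in memory block 1; 147 MB remain.
Put 106 MB in memory block 1; 41 MB remain.
Put 95 MB in memory block 2; 161 MB remain.
Put 95 MB in memory block 2; 66 MB remain.
Put 94 MB in memory block 3; 162 MB remain.
Put 92 MB in memory block 3; 70 MB remain.
Put 87 MB in memory block 4; 169 MB remain.
Put 85 MB in memory block 4; 84 MB remain.
Put 85 MB in memory block 5; 171 MB remain.
Final memory blocks: [109,106] [95,95] [94,92] [87,85] [85].

5 memory blocks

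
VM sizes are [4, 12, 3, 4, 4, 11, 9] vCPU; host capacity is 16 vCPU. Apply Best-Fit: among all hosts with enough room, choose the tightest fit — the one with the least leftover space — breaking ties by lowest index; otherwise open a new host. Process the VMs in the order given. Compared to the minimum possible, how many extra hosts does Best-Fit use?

1

Best-Fit: [4,12] [3,4,4] [11] [9] → 4 hosts.
Total size 47 vCPU; any packing needs at least ⌈47/16⌉ = 3 hosts.
An optimal packing achieves that bound: [12,4] [11,4] [9,4,3] → 3 hosts.
Excess: 4 − 3 = 1.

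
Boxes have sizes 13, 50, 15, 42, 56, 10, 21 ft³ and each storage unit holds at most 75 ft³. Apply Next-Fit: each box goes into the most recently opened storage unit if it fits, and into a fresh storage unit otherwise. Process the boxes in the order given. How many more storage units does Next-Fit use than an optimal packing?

Next-Fit: [13,50] [15,42] [56,10] [21] → 4 storage units.
Total size 207 ft³; any packing needs at least ⌈207/75⌉ = 3 storage units.
An optimal packing achieves that bound: [56,15] [50,21] [42,13,10] → 3 storage units.
Excess: 4 − 3 = 1.

1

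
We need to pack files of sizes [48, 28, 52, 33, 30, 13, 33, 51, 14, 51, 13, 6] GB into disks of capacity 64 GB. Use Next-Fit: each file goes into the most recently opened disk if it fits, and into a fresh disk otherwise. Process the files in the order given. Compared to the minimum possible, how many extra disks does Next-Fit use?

3

Next-Fit: [48] [28] [52] [33,30] [13,33] [51] [14] [51,13] [6] → 9 disks.
Total size 372 GB; any packing needs at least ⌈372/64⌉ = 6 disks.
An optimal packing achieves that bound: [52,6] [51,13] [51,13] [48,14] [33,30] [33,28] → 6 disks.
Excess: 9 − 6 = 3.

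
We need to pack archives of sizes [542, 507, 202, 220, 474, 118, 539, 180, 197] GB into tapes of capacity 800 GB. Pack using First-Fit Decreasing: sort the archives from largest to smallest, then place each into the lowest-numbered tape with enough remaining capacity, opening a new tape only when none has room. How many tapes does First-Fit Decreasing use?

4

Sorted descending: 542, 539, 507, 474, 220, 202, 197, 180, 118.
tape 1: place 542 GB, 258 GB left
tape 2: place 539 GB, 261 GB left
tape 3: place 507 GB, 293 GB left
tape 4: place 474 GB, 326 GB left
tape 1: place 220 GB, 38 GB left
tape 2: place 202 GB, 59 GB left
tape 3: place 197 GB, 96 GB left
tape 4: place 180 GB, 146 GB left
tape 4: place 118 GB, 28 GB left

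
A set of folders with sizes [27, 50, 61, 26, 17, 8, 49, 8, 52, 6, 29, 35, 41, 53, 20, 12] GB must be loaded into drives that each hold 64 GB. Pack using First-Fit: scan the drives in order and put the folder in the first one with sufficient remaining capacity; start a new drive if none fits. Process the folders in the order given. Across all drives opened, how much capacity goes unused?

Put 27 GB in drive 1; 37 GB remain.
Put 50 GB in drive 2; 14 GB remain.
Put 61 GB in drive 3; 3 GB remain.
Put 26 GB in drive 1; 11 GB remain.
Put 17 GB in drive 4; 47 GB remain.
Put 8 GB in drive 1; 3 GB remain.
Put 49 GB in drive 5; 15 GB remain.
Put 8 GB in drive 2; 6 GB remain.
Put 52 GB in drive 6; 12 GB remain.
Put 6 GB in drive 2; 0 GB remain.
Put 29 GB in drive 4; 18 GB remain.
Put 35 GB in drive 7; 29 GB remain.
Put 41 GB in drive 8; 23 GB remain.
Put 53 GB in drive 9; 11 GB remain.
Put 20 GB in drive 7; 9 GB remain.
Put 12 GB in drive 4; 6 GB remain.
9 drives × 64 GB = 576 GB; used 494 GB; unused 82 GB.

82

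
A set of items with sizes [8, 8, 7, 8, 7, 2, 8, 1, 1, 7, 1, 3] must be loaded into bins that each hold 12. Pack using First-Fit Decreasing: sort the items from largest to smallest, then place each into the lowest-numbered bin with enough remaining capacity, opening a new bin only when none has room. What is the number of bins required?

7 bins

Sorted descending: 8, 8, 8, 8, 7, 7, 7, 3, 2, 1, 1, 1.
Put 8 in bin 1; 4 remain.
Put 8 in bin 2; 4 remain.
Put 8 in bin 3; 4 remain.
Put 8 in bin 4; 4 remain.
Put 7 in bin 5; 5 remain.
Put 7 in bin 6; 5 remain.
Put 7 in bin 7; 5 remain.
Put 3 in bin 1; 1 remain.
Put 2 in bin 2; 2 remain.
Put 1 in bin 1; 0 remain.
Put 1 in bin 2; 1 remain.
Put 1 in bin 2; 0 remain.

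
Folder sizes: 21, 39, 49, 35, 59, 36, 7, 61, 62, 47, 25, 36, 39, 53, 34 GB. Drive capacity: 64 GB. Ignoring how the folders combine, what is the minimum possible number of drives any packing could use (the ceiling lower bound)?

10

Total size = 21 + 39 + 49 + 35 + 59 + 36 + 7 + 61 + 62 + 47 + 25 + 36 + 39 + 53 + 34 = 603 GB.
⌈603 / 64⌉ = 10.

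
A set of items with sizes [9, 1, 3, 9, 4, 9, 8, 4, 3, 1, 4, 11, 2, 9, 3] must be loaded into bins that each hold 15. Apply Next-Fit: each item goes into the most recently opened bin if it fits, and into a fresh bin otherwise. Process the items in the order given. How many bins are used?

bin 1: place 9, 6 left
bin 1: place 1, 5 left
bin 1: place 3, 2 left
bin 2: place 9, 6 left
bin 2: place 4, 2 left
bin 3: place 9, 6 left
bin 4: place 8, 7 left
bin 4: place 4, 3 left
bin 4: place 3, 0 left
bin 5: place 1, 14 left
bin 5: place 4, 10 left
bin 6: place 11, 4 left
bin 6: place 2, 2 left
bin 7: place 9, 6 left
bin 7: place 3, 3 left
Final bins: [9,1,3] [9,4] [9] [8,4,3] [1,4] [11,2] [9,3].

7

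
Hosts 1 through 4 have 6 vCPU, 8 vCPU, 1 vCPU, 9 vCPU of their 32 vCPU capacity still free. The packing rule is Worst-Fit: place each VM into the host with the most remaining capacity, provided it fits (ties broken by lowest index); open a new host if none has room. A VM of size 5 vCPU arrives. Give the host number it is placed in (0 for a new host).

Hosts with room: host 1 (6 vCPU), host 2 (8 vCPU), host 4 (9 vCPU).
Most room is host 4 with 9 vCPU free.

4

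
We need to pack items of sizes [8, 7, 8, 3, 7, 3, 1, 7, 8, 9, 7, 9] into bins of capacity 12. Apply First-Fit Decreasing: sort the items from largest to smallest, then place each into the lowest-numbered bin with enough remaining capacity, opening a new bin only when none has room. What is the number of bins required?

9

Sorted descending: 9, 9, 8, 8, 8, 7, 7, 7, 7, 3, 3, 1.
bin 1: place 9, 3 left
bin 2: place 9, 3 left
bin 3: place 8, 4 left
bin 4: place 8, 4 left
bin 5: place 8, 4 left
bin 6: place 7, 5 left
bin 7: place 7, 5 left
bin 8: place 7, 5 left
bin 9: place 7, 5 left
bin 1: place 3, 0 left
bin 2: place 3, 0 left
bin 3: place 1, 3 left
Final bins: [9,3] [9,3] [8,1] [8] [8] [7] [7] [7] [7].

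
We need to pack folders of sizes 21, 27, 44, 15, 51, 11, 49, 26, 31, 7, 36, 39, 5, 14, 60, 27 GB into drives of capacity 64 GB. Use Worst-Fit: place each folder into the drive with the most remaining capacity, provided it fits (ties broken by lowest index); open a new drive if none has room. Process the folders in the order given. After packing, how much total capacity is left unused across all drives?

21 GB → drive 1 (remaining 43 GB)
27 GB → drive 1 (remaining 16 GB)
44 GB → drive 2 (remaining 20 GB)
15 GB → drive 2 (remaining 5 GB)
51 GB → drive 3 (remaining 13 GB)
11 GB → drive 1 (remaining 5 GB)
49 GB → drive 4 (remaining 15 GB)
26 GB → drive 5 (remaining 38 GB)
31 GB → drive 5 (remaining 7 GB)
7 GB → drive 4 (remaining 8 GB)
36 GB → drive 6 (remaining 28 GB)
39 GB → drive 7 (remaining 25 GB)
5 GB → drive 6 (remaining 23 GB)
14 GB → drive 7 (remaining 11 GB)
60 GB → drive 8 (remaining 4 GB)
27 GB → drive 9 (remaining 37 GB)
9 drives × 64 GB = 576 GB; used 463 GB; unused 113 GB.

113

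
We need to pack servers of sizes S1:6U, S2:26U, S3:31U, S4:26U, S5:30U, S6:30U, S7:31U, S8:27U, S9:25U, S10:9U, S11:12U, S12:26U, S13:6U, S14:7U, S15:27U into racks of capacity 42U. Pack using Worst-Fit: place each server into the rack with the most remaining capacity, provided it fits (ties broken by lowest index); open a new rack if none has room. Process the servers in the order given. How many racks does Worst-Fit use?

10 racks

S1 (6U) → rack 1 (remaining 36U)
S2 (26U) → rack 1 (remaining 10U)
S3 (31U) → rack 2 (remaining 11U)
S4 (26U) → rack 3 (remaining 16U)
S5 (30U) → rack 4 (remaining 12U)
S6 (30U) → rack 5 (remaining 12U)
S7 (31U) → rack 6 (remaining 11U)
S8 (27U) → rack 7 (remaining 15U)
S9 (25U) → rack 8 (remaining 17U)
S10 (9U) → rack 8 (remaining 8U)
S11 (12U) → rack 3 (remaining 4U)
S12 (26U) → rack 9 (remaining 16U)
S13 (6U) → rack 9 (remaining 10U)
S14 (7U) → rack 7 (remaining 8U)
S15 (27U) → rack 10 (remaining 15U)
Final racks: [6,26] [31] [26,12] [30] [30] [31] [27,7] [25,9] [26,6] [27].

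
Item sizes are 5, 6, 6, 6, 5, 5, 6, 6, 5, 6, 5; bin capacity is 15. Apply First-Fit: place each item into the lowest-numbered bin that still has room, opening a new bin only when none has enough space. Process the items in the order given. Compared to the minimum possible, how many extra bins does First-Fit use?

First-Fit: [5,6] [6,6] [5,5,5] [6,6] [6,5] → 5 bins.
Total size 61; any packing needs at least ⌈61/15⌉ = 5 bins.
So 5 is already optimal.

0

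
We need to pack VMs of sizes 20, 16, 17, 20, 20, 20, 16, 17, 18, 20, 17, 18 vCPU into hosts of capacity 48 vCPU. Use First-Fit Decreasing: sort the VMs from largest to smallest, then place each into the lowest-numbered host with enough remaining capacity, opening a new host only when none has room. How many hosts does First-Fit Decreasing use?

Sorted descending: 20, 20, 20, 20, 20, 18, 18, 17, 17, 17, 16, 16.
Put 20 vCPU in host 1; 28 vCPU remain.
Put 20 vCPU in host 1; 8 vCPU remain.
Put 20 vCPU in host 2; 28 vCPU remain.
Put 20 vCPU in host 2; 8 vCPU remain.
Put 20 vCPU in host 3; 28 vCPU remain.
Put 18 vCPU in host 3; 10 vCPU remain.
Put 18 vCPU in host 4; 30 vCPU remain.
Put 17 vCPU in host 4; 13 vCPU remain.
Put 17 vCPU in host 5; 31 vCPU remain.
Put 17 vCPU in host 5; 14 vCPU remain.
Put 16 vCPU in host 6; 32 vCPU remain.
Put 16 vCPU in host 6; 16 vCPU remain.

6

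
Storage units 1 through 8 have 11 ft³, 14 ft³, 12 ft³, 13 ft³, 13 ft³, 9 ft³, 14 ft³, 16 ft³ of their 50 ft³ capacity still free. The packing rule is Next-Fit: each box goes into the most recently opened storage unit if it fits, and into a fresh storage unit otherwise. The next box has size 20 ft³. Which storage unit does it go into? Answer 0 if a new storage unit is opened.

0

Next-Fit only looks at storage unit 8, which has 16 ft³ free.
20 ft³ does not fit, so a new storage unit is opened.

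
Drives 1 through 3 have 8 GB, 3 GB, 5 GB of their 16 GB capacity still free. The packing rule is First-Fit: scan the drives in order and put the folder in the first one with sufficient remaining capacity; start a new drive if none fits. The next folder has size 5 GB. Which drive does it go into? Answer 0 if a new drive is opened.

1

Drives with room: drive 1 (8 GB), drive 3 (5 GB).
The first with room is drive 1.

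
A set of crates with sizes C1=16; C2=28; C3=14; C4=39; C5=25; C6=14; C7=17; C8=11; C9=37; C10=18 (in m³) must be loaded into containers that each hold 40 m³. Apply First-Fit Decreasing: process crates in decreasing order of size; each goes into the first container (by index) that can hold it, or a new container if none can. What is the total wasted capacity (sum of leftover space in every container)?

21

Sorted descending: 39, 37, 28, 25, 18, 17, 16, 14, 14, 11.
39 m³ → container 1 (remaining 1 m³)
37 m³ → container 2 (remaining 3 m³)
28 m³ → container 3 (remaining 12 m³)
25 m³ → container 4 (remaining 15 m³)
18 m³ → container 5 (remaining 22 m³)
17 m³ → container 5 (remaining 5 m³)
16 m³ → container 6 (remaining 24 m³)
14 m³ → container 4 (remaining 1 m³)
14 m³ → container 6 (remaining 10 m³)
11 m³ → container 3 (remaining 1 m³)
6 containers × 40 m³ = 240 m³; used 219 m³; unused 21 m³.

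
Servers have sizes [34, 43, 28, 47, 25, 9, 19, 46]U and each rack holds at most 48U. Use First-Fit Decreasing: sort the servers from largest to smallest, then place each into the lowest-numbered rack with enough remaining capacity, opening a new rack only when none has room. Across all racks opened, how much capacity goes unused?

37

Sorted descending: 47, 46, 43, 34, 28, 25, 19, 9.
47U → rack 1 (remaining 1U)
46U → rack 2 (remaining 2U)
43U → rack 3 (remaining 5U)
34U → rack 4 (remaining 14U)
28U → rack 5 (remaining 20U)
25U → rack 6 (remaining 23U)
19U → rack 5 (remaining 1U)
9U → rack 4 (remaining 5U)
6 racks × 48U = 288U; used 251U; unused 37U.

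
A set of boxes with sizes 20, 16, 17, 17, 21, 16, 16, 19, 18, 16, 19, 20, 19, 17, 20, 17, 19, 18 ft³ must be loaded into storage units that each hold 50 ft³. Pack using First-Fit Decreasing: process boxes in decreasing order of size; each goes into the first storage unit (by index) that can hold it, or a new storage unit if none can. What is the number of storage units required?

Sorted descending: 21, 20, 20, 20, 19, 19, 19, 19, 18, 18, 17, 17, 17, 17, 16, 16, 16, 16.
storage unit 1: place 21 ft³, 29 ft³ left
storage unit 1: place 20 ft³, 9 ft³ left
storage unit 2: place 20 ft³, 30 ft³ left
storage unit 2: place 20 ft³, 10 ft³ left
storage unit 3: place 19 ft³, 31 ft³ left
storage unit 3: place 19 ft³, 12 ft³ left
storage unit 4: place 19 ft³, 31 ft³ left
storage unit 4: place 19 ft³, 12 ft³ left
storage unit 5: place 18 ft³, 32 ft³ left
storage unit 5: place 18 ft³, 14 ft³ left
storage unit 6: place 17 ft³, 33 ft³ left
storage unit 6: place 17 ft³, 16 ft³ left
storage unit 7: place 17 ft³, 33 ft³ left
storage unit 7: place 17 ft³, 16 ft³ left
storage unit 6: place 16 ft³, 0 ft³ left
storage unit 7: place 16 ft³, 0 ft³ left
storage unit 8: place 16 ft³, 34 ft³ left
storage unit 8: place 16 ft³, 18 ft³ left
Final storage units: [21,20] [20,20] [19,19] [19,19] [18,18] [17,17,16] [17,17,16] [16,16].

8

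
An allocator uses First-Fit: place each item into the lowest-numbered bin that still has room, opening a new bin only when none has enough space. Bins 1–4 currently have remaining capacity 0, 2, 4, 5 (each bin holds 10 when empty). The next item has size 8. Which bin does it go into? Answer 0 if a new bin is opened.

No bin has ≥ 8 free, so a new bin is opened.

0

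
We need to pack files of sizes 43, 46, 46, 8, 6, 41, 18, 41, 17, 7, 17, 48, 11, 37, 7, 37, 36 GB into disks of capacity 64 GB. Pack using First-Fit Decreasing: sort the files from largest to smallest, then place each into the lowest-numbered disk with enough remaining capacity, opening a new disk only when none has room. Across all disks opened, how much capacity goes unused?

110

Sorted descending: 48, 46, 46, 43, 41, 41, 37, 37, 36, 18, 17, 17, 11, 8, 7, 7, 6.
disk 1: place 48 GB, 16 GB left
disk 2: place 46 GB, 18 GB left
disk 3: place 46 GB, 18 GB left
disk 4: place 43 GB, 21 GB left
disk 5: place 41 GB, 23 GB left
disk 6: place 41 GB, 23 GB left
disk 7: place 37 GB, 27 GB left
disk 8: place 37 GB, 27 GB left
disk 9: place 36 GB, 28 GB left
disk 2: place 18 GB, 0 GB left
disk 3: place 17 GB, 1 GB left
disk 4: place 17 GB, 4 GB left
disk 1: place 11 GB, 5 GB left
disk 5: place 8 GB, 15 GB left
disk 5: place 7 GB, 8 GB left
disk 5: place 7 GB, 1 GB left
disk 6: place 6 GB, 17 GB left
9 disks × 64 GB = 576 GB; used 466 GB; unused 110 GB.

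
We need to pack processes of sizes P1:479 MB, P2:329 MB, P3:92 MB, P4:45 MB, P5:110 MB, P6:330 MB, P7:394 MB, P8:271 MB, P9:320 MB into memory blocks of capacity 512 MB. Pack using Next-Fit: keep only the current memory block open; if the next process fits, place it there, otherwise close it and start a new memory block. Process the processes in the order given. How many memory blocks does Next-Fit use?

memory block 1: place P1 (479 MB), 33 MB left
memory block 2: place P2 (329 MB), 183 MB left
memory block 2: place P3 (92 MB), 91 MB left
memory block 2: place P4 (45 MB), 46 MB left
memory block 3: place P5 (110 MB), 402 MB left
memory block 3: place P6 (330 MB), 72 MB left
memory block 4: place P7 (394 MB), 118 MB left
memory block 5: place P8 (271 MB), 241 MB left
memory block 6: place P9 (320 MB), 192 MB left

6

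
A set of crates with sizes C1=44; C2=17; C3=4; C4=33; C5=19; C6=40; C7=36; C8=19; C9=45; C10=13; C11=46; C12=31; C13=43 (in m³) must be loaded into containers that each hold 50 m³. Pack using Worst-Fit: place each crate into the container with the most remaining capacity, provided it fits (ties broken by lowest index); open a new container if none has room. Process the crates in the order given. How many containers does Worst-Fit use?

10

container 1: place C1 (44 m³), 6 m³ left
container 2: place C2 (17 m³), 33 m³ left
container 2: place C3 (4 m³), 29 m³ left
container 3: place C4 (33 m³), 17 m³ left
container 2: place C5 (19 m³), 10 m³ left
container 4: place C6 (40 m³), 10 m³ left
container 5: place C7 (36 m³), 14 m³ left
container 6: place C8 (19 m³), 31 m³ left
container 7: place C9 (45 m³), 5 m³ left
container 6: place C10 (13 m³), 18 m³ left
container 8: place C11 (46 m³), 4 m³ left
container 9: place C12 (31 m³), 19 m³ left
container 10: place C13 (43 m³), 7 m³ left
Final containers: [44] [17,4,19] [33] [40] [36] [19,13] [45] [46] [31] [43].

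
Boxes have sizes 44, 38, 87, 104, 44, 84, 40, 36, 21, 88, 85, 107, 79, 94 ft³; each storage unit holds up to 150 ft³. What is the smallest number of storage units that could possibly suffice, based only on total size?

7 storage units

Total size = 44 + 38 + 87 + 104 + 44 + 84 + 40 + 36 + 21 + 88 + 85 + 107 + 79 + 94 = 951 ft³.
⌈951 / 150⌉ = 7.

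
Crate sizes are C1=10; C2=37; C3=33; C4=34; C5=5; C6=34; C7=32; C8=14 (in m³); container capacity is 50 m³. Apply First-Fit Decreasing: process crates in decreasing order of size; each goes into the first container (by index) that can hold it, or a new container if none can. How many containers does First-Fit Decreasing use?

Sorted descending: 37, 34, 34, 33, 32, 14, 10, 5.
container 1: place 37 m³, 13 m³ left
container 2: place 34 m³, 16 m³ left
container 3: place 34 m³, 16 m³ left
container 4: place 33 m³, 17 m³ left
container 5: place 32 m³, 18 m³ left
container 2: place 14 m³, 2 m³ left
container 1: place 10 m³, 3 m³ left
container 3: place 5 m³, 11 m³ left

5 containers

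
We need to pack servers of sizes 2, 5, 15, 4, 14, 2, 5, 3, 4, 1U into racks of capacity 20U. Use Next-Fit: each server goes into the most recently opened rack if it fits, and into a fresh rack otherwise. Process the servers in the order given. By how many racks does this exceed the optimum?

1

Next-Fit: [2,5] [15,4] [14,2] [5,3,4,1] → 4 racks.
Total size 55U; any packing needs at least ⌈55/20⌉ = 3 racks.
An optimal packing achieves that bound: [15,5] [14,5,1] [4,4,3,2,2] → 3 racks.
Excess: 4 − 3 = 1.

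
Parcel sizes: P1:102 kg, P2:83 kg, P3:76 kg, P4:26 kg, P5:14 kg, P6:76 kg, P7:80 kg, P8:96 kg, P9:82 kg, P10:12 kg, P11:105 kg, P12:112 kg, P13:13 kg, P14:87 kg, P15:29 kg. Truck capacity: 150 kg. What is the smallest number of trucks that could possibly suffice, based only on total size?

7 trucks

Total size = 102 + 83 + 76 + 26 + 14 + 76 + 80 + 96 + 82 + 12 + 105 + 112 + 13 + 87 + 29 = 993 kg.
⌈993 / 150⌉ = 7.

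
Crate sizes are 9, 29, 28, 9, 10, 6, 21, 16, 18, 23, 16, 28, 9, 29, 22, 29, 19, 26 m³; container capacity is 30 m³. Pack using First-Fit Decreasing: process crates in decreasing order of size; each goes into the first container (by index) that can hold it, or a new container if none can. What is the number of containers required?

13

Sorted descending: 29, 29, 29, 28, 28, 26, 23, 22, 21, 19, 18, 16, 16, 10, 9, 9, 9, 6.
Put 29 m³ in container 1; 1 m³ remain.
Put 29 m³ in container 2; 1 m³ remain.
Put 29 m³ in container 3; 1 m³ remain.
Put 28 m³ in container 4; 2 m³ remain.
Put 28 m³ in container 5; 2 m³ remain.
Put 26 m³ in container 6; 4 m³ remain.
Put 23 m³ in container 7; 7 m³ remain.
Put 22 m³ in container 8; 8 m³ remain.
Put 21 m³ in container 9; 9 m³ remain.
Put 19 m³ in container 10; 11 m³ remain.
Put 18 m³ in container 11; 12 m³ remain.
Put 16 m³ in container 12; 14 m³ remain.
Put 16 m³ in container 13; 14 m³ remain.
Put 10 m³ in container 10; 1 m³ remain.
Put 9 m³ in container 9; 0 m³ remain.
Put 9 m³ in container 11; 3 m³ remain.
Put 9 m³ in container 12; 5 m³ remain.
Put 6 m³ in container 7; 1 m³ remain.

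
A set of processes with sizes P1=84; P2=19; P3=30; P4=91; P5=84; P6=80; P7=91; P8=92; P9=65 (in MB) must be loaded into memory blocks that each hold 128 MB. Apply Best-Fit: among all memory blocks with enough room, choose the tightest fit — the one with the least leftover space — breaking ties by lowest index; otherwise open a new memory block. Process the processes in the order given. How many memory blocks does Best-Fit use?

Put P1 (84 MB) in memory block 1; 44 MB remain.
Put P2 (19 MB) in memory block 1; 25 MB remain.
Put P3 (30 MB) in memory block 2; 98 MB remain.
Put P4 (91 MB) in memory block 2; 7 MB remain.
Put P5 (84 MB) in memory block 3; 44 MB remain.
Put P6 (80 MB) in memory block 4; 48 MB remain.
Put P7 (91 MB) in memory block 5; 37 MB remain.
Put P8 (92 MB) in memory block 6; 36 MB remain.
Put P9 (65 MB) in memory block 7; 63 MB remain.

7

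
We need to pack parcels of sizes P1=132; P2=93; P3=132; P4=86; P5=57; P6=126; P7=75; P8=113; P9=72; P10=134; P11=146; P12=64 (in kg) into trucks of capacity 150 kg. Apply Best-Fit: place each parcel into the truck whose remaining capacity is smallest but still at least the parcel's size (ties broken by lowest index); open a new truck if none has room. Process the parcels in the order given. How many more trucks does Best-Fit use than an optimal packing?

Best-Fit: [132] [93,57] [132] [86,64] [126] [75,72] [113] [134] [146] → 9 trucks.
Total size 1230 kg; any packing needs at least ⌈1230/150⌉ = 9 trucks.
So 9 is already optimal.

0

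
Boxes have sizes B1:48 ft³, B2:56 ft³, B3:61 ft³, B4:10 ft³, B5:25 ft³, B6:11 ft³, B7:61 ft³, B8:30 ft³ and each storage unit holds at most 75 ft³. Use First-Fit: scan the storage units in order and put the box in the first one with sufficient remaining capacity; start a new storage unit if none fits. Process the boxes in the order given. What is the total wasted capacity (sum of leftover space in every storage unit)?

B1 (48 ft³) → storage unit 1 (remaining 27 ft³)
B2 (56 ft³) → storage unit 2 (remaining 19 ft³)
B3 (61 ft³) → storage unit 3 (remaining 14 ft³)
B4 (10 ft³) → storage unit 1 (remaining 17 ft³)
B5 (25 ft³) → storage unit 4 (remaining 50 ft³)
B6 (11 ft³) → storage unit 1 (remaining 6 ft³)
B7 (61 ft³) → storage unit 5 (remaining 14 ft³)
B8 (30 ft³) → storage unit 4 (remaining 20 ft³)
5 storage units × 75 ft³ = 375 ft³; used 302 ft³; unused 73 ft³.

73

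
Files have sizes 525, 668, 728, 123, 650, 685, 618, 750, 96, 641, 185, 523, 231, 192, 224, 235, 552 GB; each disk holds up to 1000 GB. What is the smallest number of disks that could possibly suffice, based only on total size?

8

Total size = 525 + 668 + 728 + 123 + 650 + 685 + 618 + 750 + 96 + 641 + 185 + 523 + 231 + 192 + 224 + 235 + 552 = 7626 GB.
⌈7626 / 1000⌉ = 8.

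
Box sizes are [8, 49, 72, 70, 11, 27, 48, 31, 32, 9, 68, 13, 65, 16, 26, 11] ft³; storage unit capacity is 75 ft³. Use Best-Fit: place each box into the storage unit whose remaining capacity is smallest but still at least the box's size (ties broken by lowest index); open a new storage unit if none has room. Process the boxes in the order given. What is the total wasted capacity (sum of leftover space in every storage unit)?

8 ft³ → storage unit 1 (remaining 67 ft³)
49 ft³ → storage unit 1 (remaining 18 ft³)
72 ft³ → storage unit 2 (remaining 3 ft³)
70 ft³ → storage unit 3 (remaining 5 ft³)
11 ft³ → storage unit 1 (remaining 7 ft³)
27 ft³ → storage unit 4 (remaining 48 ft³)
48 ft³ → storage unit 4 (remaining 0 ft³)
31 ft³ → storage unit 5 (remaining 44 ft³)
32 ft³ → storage unit 5 (remaining 12 ft³)
9 ft³ → storage unit 5 (remaining 3 ft³)
68 ft³ → storage unit 6 (remaining 7 ft³)
13 ft³ → storage unit 7 (remaining 62 ft³)
65 ft³ → storage unit 8 (remaining 10 ft³)
16 ft³ → storage unit 7 (remaining 46 ft³)
26 ft³ → storage unit 7 (remaining 20 ft³)
11 ft³ → storage unit 7 (remaining 9 ft³)
8 storage units × 75 ft³ = 600 ft³; used 556 ft³; unused 44 ft³.

44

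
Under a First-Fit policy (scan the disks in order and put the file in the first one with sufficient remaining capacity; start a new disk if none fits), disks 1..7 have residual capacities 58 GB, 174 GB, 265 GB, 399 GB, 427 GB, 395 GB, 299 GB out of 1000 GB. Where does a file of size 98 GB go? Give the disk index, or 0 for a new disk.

Disks with room: disk 2 (174 GB), disk 3 (265 GB), disk 4 (399 GB), disk 5 (427 GB), disk 6 (395 GB), disk 7 (299 GB).
The first with room is disk 2.

2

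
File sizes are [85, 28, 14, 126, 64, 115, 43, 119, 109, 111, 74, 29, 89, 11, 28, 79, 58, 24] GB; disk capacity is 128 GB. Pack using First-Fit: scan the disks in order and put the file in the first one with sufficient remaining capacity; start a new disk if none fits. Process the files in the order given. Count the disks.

85 GB → disk 1 (remaining 43 GB)
28 GB → disk 1 (remaining 15 GB)
14 GB → disk 1 (remaining 1 GB)
126 GB → disk 2 (remaining 2 GB)
64 GB → disk 3 (remaining 64 GB)
115 GB → disk 4 (remaining 13 GB)
43 GB → disk 3 (remaining 21 GB)
119 GB → disk 5 (remaining 9 GB)
109 GB → disk 6 (remaining 19 GB)
111 GB → disk 7 (remaining 17 GB)
74 GB → disk 8 (remaining 54 GB)
29 GB → disk 8 (remaining 25 GB)
89 GB → disk 9 (remaining 39 GB)
11 GB → disk 3 (remaining 10 GB)
28 GB → disk 9 (remaining 11 GB)
79 GB → disk 10 (remaining 49 GB)
58 GB → disk 11 (remaining 70 GB)
24 GB → disk 8 (remaining 1 GB)
Final disks: [85,28,14] [126] [64,43,11] [115] [119] [109] [111] [74,29,24] [89,28] [79] [58].

11 disks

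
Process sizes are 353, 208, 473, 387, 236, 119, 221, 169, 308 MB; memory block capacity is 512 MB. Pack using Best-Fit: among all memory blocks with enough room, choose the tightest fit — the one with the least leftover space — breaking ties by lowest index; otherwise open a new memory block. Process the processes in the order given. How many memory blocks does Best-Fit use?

memory block 1: place 353 MB, 159 MB left
memory block 2: place 208 MB, 304 MB left
memory block 3: place 473 MB, 39 MB left
memory block 4: place 387 MB, 125 MB left
memory block 2: place 236 MB, 68 MB left
memory block 4: place 119 MB, 6 MB left
memory block 5: place 221 MB, 291 MB left
memory block 5: place 169 MB, 122 MB left
memory block 6: place 308 MB, 204 MB left

6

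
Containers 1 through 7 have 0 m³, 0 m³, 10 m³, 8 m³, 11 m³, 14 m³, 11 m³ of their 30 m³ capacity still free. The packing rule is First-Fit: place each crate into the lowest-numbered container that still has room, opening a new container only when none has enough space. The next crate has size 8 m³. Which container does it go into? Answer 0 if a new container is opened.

3

Containers with room: container 3 (10 m³), container 4 (8 m³), container 5 (11 m³), container 6 (14 m³), container 7 (11 m³).
The first with room is container 3.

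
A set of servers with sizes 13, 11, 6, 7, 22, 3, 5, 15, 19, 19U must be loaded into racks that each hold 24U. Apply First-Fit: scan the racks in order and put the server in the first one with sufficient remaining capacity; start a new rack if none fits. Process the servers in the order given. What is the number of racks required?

13U → rack 1 (remaining 11U)
11U → rack 1 (remaining 0U)
6U → rack 2 (remaining 18U)
7U → rack 2 (remaining 11U)
22U → rack 3 (remaining 2U)
3U → rack 2 (remaining 8U)
5U → rack 2 (remaining 3U)
15U → rack 4 (remaining 9U)
19U → rack 5 (remaining 5U)
19U → rack 6 (remaining 5U)

6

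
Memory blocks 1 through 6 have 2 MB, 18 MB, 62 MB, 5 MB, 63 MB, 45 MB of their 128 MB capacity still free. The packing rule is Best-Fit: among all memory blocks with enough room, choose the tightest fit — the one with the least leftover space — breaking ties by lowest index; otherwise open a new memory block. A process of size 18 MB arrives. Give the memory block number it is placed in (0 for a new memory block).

Memory blocks with room: memory block 2 (18 MB), memory block 3 (62 MB), memory block 5 (63 MB), memory block 6 (45 MB).
Tightest fit is memory block 2 with 18 MB free.

2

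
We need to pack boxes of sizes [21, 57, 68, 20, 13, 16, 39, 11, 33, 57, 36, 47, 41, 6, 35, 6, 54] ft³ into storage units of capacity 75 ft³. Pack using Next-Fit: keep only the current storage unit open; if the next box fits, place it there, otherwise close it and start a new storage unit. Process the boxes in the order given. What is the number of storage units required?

Put 21 ft³ in storage unit 1; 54 ft³ remain.
Put 57 ft³ in storage unit 2; 18 ft³ remain.
Put 68 ft³ in storage unit 3; 7 ft³ remain.
Put 20 ft³ in storage unit 4; 55 ft³ remain.
Put 13 ft³ in storage unit 4; 42 ft³ remain.
Put 16 ft³ in storage unit 4; 26 ft³ remain.
Put 39 ft³ in storage unit 5; 36 ft³ remain.
Put 11 ft³ in storage unit 5; 25 ft³ remain.
Put 33 ft³ in storage unit 6; 42 ft³ remain.
Put 57 ft³ in storage unit 7; 18 ft³ remain.
Put 36 ft³ in storage unit 8; 39 ft³ remain.
Put 47 ft³ in storage unit 9; 28 ft³ remain.
Put 41 ft³ in storage unit 10; 34 ft³ remain.
Put 6 ft³ in storage unit 10; 28 ft³ remain.
Put 35 ft³ in storage unit 11; 40 ft³ remain.
Put 6 ft³ in storage unit 11; 34 ft³ remain.
Put 54 ft³ in storage unit 12; 21 ft³ remain.
Final storage units: [21] [57] [68] [20,13,16] [39,11] [33] [57] [36] [47] [41,6] [35,6] [54].

12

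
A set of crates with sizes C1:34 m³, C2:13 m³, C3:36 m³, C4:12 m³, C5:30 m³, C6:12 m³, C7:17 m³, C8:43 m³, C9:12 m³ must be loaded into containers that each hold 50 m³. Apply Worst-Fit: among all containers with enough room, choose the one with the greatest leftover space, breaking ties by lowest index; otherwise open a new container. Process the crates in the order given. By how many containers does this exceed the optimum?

0

Worst-Fit: [34,13] [36,12] [30,12] [17,12] [43] → 5 containers.
Total size 209 m³; any packing needs at least ⌈209/50⌉ = 5 containers.
So 5 is already optimal.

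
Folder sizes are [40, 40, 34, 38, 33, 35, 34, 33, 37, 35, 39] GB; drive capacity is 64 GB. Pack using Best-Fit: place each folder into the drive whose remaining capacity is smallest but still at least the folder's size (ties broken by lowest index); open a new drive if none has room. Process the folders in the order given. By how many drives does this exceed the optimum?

Best-Fit: [40] [40] [34] [38] [33] [35] [34] [33] [37] [35] [39] → 11 drives.
11 folders exceed 32 GB (half the capacity), and no two of those can share a drive, so at least 11 drives are needed.
So 11 is already optimal.

0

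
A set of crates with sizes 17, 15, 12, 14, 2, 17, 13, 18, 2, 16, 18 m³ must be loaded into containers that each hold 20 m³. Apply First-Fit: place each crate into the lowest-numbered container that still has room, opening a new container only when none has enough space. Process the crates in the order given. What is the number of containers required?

17 m³ → container 1 (remaining 3 m³)
15 m³ → container 2 (remaining 5 m³)
12 m³ → container 3 (remaining 8 m³)
14 m³ → container 4 (remaining 6 m³)
2 m³ → container 1 (remaining 1 m³)
17 m³ → container 5 (remaining 3 m³)
13 m³ → container 6 (remaining 7 m³)
18 m³ → container 7 (remaining 2 m³)
2 m³ → container 2 (remaining 3 m³)
16 m³ → container 8 (remaining 4 m³)
18 m³ → container 9 (remaining 2 m³)

9 containers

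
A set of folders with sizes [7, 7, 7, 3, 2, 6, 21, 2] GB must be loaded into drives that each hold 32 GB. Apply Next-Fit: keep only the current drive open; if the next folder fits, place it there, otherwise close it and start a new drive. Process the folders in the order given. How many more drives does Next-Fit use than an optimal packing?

0

Next-Fit: [7,7,7,3,2,6] [21,2] → 2 drives.
Total size 55 GB; any packing needs at least ⌈55/32⌉ = 2 drives.
So 2 is already optimal.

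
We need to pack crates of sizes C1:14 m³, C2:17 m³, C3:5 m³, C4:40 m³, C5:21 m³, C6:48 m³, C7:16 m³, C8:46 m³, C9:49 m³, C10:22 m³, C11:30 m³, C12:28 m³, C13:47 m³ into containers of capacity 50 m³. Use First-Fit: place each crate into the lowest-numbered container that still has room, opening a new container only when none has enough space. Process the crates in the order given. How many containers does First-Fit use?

C1 (14 m³) → container 1 (remaining 36 m³)
C2 (17 m³) → container 1 (remaining 19 m³)
C3 (5 m³) → container 1 (remaining 14 m³)
C4 (40 m³) → container 2 (remaining 10 m³)
C5 (21 m³) → container 3 (remaining 29 m³)
C6 (48 m³) → container 4 (remaining 2 m³)
C7 (16 m³) → container 3 (remaining 13 m³)
C8 (46 m³) → container 5 (remaining 4 m³)
C9 (49 m³) → container 6 (remaining 1 m³)
C10 (22 m³) → container 7 (remaining 28 m³)
C11 (30 m³) → container 8 (remaining 20 m³)
C12 (28 m³) → container 7 (remaining 0 m³)
C13 (47 m³) → container 9 (remaining 3 m³)
Final containers: [14,17,5] [40] [21,16] [48] [46] [49] [22,28] [30] [47].

9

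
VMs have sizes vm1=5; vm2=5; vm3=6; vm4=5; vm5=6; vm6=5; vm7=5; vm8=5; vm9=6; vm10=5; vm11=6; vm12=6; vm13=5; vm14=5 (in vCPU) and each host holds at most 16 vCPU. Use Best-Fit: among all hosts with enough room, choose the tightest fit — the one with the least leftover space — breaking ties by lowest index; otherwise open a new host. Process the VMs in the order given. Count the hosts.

5

Put vm1 (5 vCPU) in host 1; 11 vCPU remain.
Put vm2 (5 vCPU) in host 1; 6 vCPU remain.
Put vm3 (6 vCPU) in host 1; 0 vCPU remain.
Put vm4 (5 vCPU) in host 2; 11 vCPU remain.
Put vm5 (6 vCPU) in host 2; 5 vCPU remain.
Put vm6 (5 vCPU) in host 2; 0 vCPU remain.
Put vm7 (5 vCPU) in host 3; 11 vCPU remain.
Put vm8 (5 vCPU) in host 3; 6 vCPU remain.
Put vm9 (6 vCPU) in host 3; 0 vCPU remain.
Put vm10 (5 vCPU) in host 4; 11 vCPU remain.
Put vm11 (6 vCPU) in host 4; 5 vCPU remain.
Put vm12 (6 vCPU) in host 5; 10 vCPU remain.
Put vm13 (5 vCPU) in host 4; 0 vCPU remain.
Put vm14 (5 vCPU) in host 5; 5 vCPU remain.
Final hosts: [5,5,6] [5,6,5] [5,5,6] [5,6,5] [6,5].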